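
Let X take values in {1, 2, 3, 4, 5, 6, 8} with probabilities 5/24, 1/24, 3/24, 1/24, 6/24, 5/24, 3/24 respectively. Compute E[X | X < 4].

16/9

P(X < 4) = 3/8.
Σ over the event: 1·5/24 + 2·1/24 + 3·1/8 = 2/3.
E[X | X < 4] = (2/3) / (3/8) = 16/9.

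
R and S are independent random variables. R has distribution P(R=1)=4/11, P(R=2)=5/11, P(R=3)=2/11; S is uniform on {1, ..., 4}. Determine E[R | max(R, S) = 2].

P(max(R, S) = 2) = 7/22.
Summing R·P(x,y) over outcomes with max(R, S) = 2 gives 6/11.
E[R | max(R, S) = 2] = (6/11) / (7/22) = 12/7.

12/7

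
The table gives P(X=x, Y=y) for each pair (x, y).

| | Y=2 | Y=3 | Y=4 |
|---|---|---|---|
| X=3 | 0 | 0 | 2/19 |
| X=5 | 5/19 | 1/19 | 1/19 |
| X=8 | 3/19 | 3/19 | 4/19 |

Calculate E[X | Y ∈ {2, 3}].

P(Y ∈ {2, 3}) = 12/19.
Σ X·P over the event = 5·(5/19) + 5·(1/19) + 8·(3/19) + 8·(3/19) = 78/19.
E[X | Y ∈ {2, 3}] = (78/19) / (12/19) = 13/2.

13/2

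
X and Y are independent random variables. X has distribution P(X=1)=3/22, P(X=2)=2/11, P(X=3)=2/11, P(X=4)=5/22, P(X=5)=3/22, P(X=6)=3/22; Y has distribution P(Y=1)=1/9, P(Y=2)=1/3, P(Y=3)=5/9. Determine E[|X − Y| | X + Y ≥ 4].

P(X + Y ≥ 4) = 91/99.
Summing |X−Y|·P(x,y) over outcomes with X + Y ≥ 4 gives 305/198.
E[|X − Y| | X + Y ≥ 4] = (305/198) / (91/99) = 305/182.

305/182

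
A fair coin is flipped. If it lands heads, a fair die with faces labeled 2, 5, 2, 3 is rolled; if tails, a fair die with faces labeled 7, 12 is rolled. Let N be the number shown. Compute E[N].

E[N | heads] = (2+5+2+3)/4 = 3.
E[N | tails] = (7+12)/2 = 19/2.
E[N] = (1/2)·(3) + (1/2)·(19/2) = 25/4.

25/4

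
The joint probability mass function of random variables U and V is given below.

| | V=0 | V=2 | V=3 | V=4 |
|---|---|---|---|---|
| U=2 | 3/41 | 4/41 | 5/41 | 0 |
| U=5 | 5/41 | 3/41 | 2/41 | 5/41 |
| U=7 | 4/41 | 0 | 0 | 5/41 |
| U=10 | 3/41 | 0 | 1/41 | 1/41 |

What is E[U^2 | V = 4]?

P(V = 4) = 11/41.
Σ U^2·P over the event = 25·(5/41) + 49·(5/41) + 100·(1/41) = 470/41.
E[U^2 | V = 4] = (470/41) / (11/41) = 470/11.

470/11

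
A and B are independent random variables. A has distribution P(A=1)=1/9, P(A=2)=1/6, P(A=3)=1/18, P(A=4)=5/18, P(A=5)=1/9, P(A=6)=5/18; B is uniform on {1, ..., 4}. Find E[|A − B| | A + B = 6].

P(A + B = 6) = 11/72.
Summing |A−B|·P(x,y) over outcomes with A + B = 6 gives 1/3.
E[|A − B| | A + B = 6] = (1/3) / (11/72) = 24/11.

24/11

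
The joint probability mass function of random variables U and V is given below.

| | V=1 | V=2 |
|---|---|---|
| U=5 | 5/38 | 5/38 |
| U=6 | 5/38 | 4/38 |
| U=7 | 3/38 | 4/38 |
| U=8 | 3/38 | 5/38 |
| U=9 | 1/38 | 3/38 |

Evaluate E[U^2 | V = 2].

P(V = 2) = 21/38.
Σ U^2·P over the event = 25·(5/38) + 36·(4/38) + 49·(4/38) + 64·(5/38) + 81·(3/38) = 514/19.
E[U^2 | V = 2] = (514/19) / (21/38) = 1028/21.

1028/21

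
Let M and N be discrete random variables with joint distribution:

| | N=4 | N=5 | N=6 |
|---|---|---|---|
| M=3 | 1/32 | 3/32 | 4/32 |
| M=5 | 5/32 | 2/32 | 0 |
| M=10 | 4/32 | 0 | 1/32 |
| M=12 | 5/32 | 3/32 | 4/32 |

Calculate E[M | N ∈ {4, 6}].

33/4

P(N ∈ {4, 6}) = 3/4.
Σ M·P over the event = 3·(1/32) + 3·(4/32) + 5·(5/32) + 10·(4/32) + 10·(1/32) + 12·(5/32) + 12·(4/32) = 99/16.
E[M | N ∈ {4, 6}] = (99/16) / (3/4) = 33/4.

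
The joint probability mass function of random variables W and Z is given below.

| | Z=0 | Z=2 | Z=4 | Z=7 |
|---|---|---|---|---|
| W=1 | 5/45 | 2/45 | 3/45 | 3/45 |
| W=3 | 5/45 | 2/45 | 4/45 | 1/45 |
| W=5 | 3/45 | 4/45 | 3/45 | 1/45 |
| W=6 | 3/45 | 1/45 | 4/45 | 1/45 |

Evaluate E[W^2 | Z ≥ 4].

331/20

P(Z ≥ 4) = 4/9.
Σ W^2·P over the event = 1·(3/45) + 1·(3/45) + 9·(4/45) + 9·(1/45) + 25·(3/45) + 25·(1/45) + 36·(4/45) + 36·(1/45) = 331/45.
E[W^2 | Z ≥ 4] = (331/45) / (4/9) = 331/20.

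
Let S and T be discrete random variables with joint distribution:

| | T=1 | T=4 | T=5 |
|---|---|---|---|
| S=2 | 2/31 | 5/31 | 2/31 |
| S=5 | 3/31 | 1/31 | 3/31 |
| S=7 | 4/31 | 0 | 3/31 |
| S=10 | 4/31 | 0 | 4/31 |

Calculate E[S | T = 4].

P(T = 4) = 6/31.
Summing S·P(S=x,T=y) over the conditioning event gives 15/31.
E[S | T = 4] = (15/31) / (6/31) = 5/2.

5/2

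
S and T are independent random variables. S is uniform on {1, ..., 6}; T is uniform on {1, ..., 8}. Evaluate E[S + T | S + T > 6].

314/33

P(S + T > 6) = 11/16.
Summing (S+T)·P(x,y) over outcomes with S + T > 6 gives 157/24.
E[S + T | S + T > 6] = (157/24) / (11/16) = 314/33.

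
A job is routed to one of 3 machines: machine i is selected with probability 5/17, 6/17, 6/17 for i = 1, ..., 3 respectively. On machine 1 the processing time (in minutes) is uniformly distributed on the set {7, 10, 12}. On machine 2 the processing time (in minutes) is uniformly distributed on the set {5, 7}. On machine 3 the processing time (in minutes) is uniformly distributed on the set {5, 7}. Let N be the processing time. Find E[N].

361/51

E[N | machine 1] = (7+10+12)/3 = 29/3.
E[N | machine 2] = (5+7)/2 = 6.
E[N | machine 3] = (5+7)/2 = 6.
By the law of total expectation,
E[N] = (5/17)·(29/3) + (6/17)·(6) + (6/17)·(6) = 361/51.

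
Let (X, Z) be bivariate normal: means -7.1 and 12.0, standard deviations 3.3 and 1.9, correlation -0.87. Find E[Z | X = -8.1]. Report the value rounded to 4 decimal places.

12.5009

E[Z | X=x] = μ_Z + ρ(σ_Z/σ_X)(x − μ_X) for jointly normal variables.
E[Z | X=-8.1] = 12.0 + (-0.87)·(1.9/3.3)·(-8.1 − (-7.1)) = 12.0 + (-0.50091)·(-1) = 12.5009.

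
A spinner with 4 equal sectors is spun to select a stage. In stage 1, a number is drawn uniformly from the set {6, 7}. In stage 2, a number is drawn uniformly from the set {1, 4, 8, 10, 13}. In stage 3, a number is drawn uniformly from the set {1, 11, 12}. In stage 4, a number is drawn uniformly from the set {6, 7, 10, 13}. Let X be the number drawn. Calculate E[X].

307/40

E[X | stage 1] = (6+7)/2 = 13/2.
E[X | stage 2] = (1+4+8+10+13)/5 = 36/5.
E[X | stage 3] = (1+11+12)/3 = 8.
E[X | stage 4] = (6+7+10+13)/4 = 9.
By the law of total expectation,
E[X] = (1/4)·(13/2) + (1/4)·(36/5) + (1/4)·(8) + (1/4)·(9) = 307/40.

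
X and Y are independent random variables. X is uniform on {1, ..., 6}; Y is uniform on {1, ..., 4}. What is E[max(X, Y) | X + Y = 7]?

Outcomes with X + Y = 7: (3,4), (4,3), (5,2), (6,1), each with probability 1/24.
E[max(X, Y) | X + Y = 7] = (4 + 4 + 5 + 6) / 4 = 19/4.

19/4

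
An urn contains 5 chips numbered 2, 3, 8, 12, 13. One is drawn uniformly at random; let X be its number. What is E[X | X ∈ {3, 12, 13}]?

28/3

P(X ∈ {3, 12, 13}) = 3/5.
Σ over the event: 3·1/5 + 12·1/5 + 13·1/5 = 28/5.
E[X | X ∈ {3, 12, 13}] = (28/5) / (3/5) = 28/3.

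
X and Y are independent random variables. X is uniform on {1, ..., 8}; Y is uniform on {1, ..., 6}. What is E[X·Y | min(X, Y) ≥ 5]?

143/4

P(min(X, Y) ≥ 5) = 1/6.
Summing XY·P(x,y) over outcomes with min(X, Y) ≥ 5 gives 143/24.
E[X·Y | min(X, Y) ≥ 5] = (143/24) / (1/6) = 143/4.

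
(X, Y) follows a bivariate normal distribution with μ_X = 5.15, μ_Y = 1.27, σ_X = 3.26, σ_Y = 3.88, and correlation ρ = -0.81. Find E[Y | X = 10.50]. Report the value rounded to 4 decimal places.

The regression of Y on X has slope ρ·σ_Y/σ_X and passes through (μ_X, μ_Y).
E[Y | X=10.50] = 1.27 + (-0.81)·(3.88/3.26)·(10.50 − (5.15)) = 1.27 + (-0.96405)·(5.35) = -3.8877.

-3.8877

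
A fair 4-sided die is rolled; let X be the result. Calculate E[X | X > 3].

Given X > 3, X is equally likely to be any of {4}.
E[X | X > 3] = (4) / 1 = 4.

4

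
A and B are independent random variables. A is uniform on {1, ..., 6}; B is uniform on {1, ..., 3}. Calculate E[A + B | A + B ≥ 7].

Outcomes with A + B ≥ 7: (4,3), (5,2), (5,3), (6,1), (6,2), (6,3), each with probability 1/18.
E[A + B | A + B ≥ 7] = (7 + 7 + 8 + 7 + 8 + 9) / 6 = 23/3.

23/3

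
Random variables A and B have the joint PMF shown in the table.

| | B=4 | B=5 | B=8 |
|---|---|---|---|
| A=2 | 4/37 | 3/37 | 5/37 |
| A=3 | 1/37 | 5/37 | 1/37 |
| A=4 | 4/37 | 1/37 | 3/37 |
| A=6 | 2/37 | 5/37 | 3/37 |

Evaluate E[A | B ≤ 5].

94/25

P(B ≤ 5) = 25/37.
Σ A·P over the event = 2·(4/37) + 2·(3/37) + 3·(1/37) + 3·(5/37) + 4·(4/37) + 4·(1/37) + 6·(2/37) + 6·(5/37) = 94/37.
E[A | B ≤ 5] = (94/37) / (25/37) = 94/25.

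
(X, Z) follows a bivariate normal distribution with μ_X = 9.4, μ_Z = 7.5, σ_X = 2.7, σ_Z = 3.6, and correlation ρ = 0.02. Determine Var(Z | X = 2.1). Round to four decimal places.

Var(Z | X=x) = (1 − ρ²)·σ_Z².
Var(Z | X=2.1) = (3.6)²·(1 − (0.02)²) = 12.96·0.9996 = 12.9548.

12.9548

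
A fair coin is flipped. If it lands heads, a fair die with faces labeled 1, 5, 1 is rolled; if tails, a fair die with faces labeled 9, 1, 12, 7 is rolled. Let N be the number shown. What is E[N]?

115/24

E[N | heads] = (1+5+1)/3 = 7/3.
E[N | tails] = (9+1+12+7)/4 = 29/4.
By the law of total expectation,
E[N] = (1/2)·(7/3) + (1/2)·(29/4) = 115/24.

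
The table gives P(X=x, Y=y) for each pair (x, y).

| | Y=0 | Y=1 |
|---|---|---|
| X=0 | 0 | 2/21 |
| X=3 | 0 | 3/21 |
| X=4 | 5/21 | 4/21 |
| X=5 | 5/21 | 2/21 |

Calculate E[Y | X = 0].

1

P(X = 0) = 2/21.
Σ Y·P over the event = 1·(2/21) = 2/21.
E[Y | X = 0] = (2/21) / (2/21) = 1.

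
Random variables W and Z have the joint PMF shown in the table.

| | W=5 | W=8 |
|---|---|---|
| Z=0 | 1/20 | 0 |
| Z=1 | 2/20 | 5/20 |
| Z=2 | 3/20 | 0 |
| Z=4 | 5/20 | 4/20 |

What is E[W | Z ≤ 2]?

70/11

P(Z ≤ 2) = 11/20.
Σ W·P over the event = 5·(1/20) + 5·(2/20) + 5·(3/20) + 8·(5/20) = 7/2.
E[W | Z ≤ 2] = (7/2) / (11/20) = 70/11.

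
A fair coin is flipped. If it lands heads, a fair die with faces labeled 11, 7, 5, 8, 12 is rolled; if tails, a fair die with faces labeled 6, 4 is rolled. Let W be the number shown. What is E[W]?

34/5

E[W | heads] = (11+7+5+8+12)/5 = 43/5.
E[W | tails] = (6+4)/2 = 5.
E[W] = (1/2)·(43/5) + (1/2)·(5) = 34/5.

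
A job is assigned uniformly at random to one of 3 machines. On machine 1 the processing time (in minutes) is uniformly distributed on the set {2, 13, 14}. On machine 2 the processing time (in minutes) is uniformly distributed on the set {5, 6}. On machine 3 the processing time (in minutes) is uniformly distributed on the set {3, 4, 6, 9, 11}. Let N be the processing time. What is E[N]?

E[N | machine 1] = (2+13+14)/3 = 29/3.
E[N | machine 2] = (5+6)/2 = 11/2.
E[N | machine 3] = (3+4+6+9+11)/5 = 33/5.
By the law of total expectation,
E[N] = (1/3)·(29/3) + (1/3)·(11/2) + (1/3)·(33/5) = 653/90.

653/90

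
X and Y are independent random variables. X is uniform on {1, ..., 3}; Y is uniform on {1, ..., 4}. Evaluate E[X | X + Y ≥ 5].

7/3

Outcomes with X + Y ≥ 5: (1,4), (2,3), (2,4), (3,2), (3,3), (3,4), each with probability 1/12.
E[X | X + Y ≥ 5] = (1 + 2 + 2 + 3 + 3 + 3) / 6 = 7/3.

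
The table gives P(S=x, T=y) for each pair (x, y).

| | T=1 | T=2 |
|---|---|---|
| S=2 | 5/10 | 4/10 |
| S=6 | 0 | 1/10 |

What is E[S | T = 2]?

P(T = 2) = 1/2.
Σ S·P over the event = 2·(4/10) + 6·(1/10) = 7/5.
E[S | T = 2] = (7/5) / (1/2) = 14/5.

14/5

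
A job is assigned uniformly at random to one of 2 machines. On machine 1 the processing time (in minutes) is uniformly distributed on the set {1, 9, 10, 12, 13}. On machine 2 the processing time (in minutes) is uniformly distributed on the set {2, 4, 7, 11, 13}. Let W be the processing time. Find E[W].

E[W | machine 1] = (1+9+10+12+13)/5 = 9.
E[W | machine 2] = (2+4+7+11+13)/5 = 37/5.
By the law of total expectation,
E[W] = (1/2)·(9) + (1/2)·(37/5) = 41/5.

41/5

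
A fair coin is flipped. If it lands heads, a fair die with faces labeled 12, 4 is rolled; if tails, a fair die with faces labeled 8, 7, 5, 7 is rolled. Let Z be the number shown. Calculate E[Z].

E[Z | heads] = (12+4)/2 = 8.
E[Z | tails] = (8+7+5+7)/4 = 27/4.
E[Z] = (1/2)·(8) + (1/2)·(27/4) = 59/8.

59/8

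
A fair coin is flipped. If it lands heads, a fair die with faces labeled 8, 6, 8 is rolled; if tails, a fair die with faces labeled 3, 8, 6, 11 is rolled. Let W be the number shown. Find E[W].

E[W | heads] = (8+6+8)/3 = 22/3.
E[W | tails] = (3+8+6+11)/4 = 7.
E[W] = (1/2)·(22/3) + (1/2)·(7) = 43/6.

43/6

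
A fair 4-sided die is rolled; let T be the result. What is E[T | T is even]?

3

Given T is even, T is equally likely to be any of {2, 4}.
E[T | T is even] = (2 + 4) / 2 = 3.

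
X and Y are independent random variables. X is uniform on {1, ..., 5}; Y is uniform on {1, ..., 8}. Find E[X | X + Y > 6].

P(X + Y > 6) = 5/8.
Summing X·P(x,y) over outcomes with X + Y > 6 gives 17/8.
E[X | X + Y > 6] = (17/8) / (5/8) = 17/5.

17/5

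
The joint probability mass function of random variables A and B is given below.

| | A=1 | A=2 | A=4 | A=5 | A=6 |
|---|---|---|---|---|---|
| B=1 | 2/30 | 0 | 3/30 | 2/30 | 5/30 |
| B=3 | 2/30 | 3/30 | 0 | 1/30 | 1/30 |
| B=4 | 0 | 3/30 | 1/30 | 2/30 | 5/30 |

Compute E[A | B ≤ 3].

P(B ≤ 3) = 19/30.
Σ A·P over the event = 1·(2/30) + 1·(2/30) + 2·(3/30) + 4·(3/30) + 5·(2/30) + 5·(1/30) + 6·(5/30) + 6·(1/30) = 73/30.
E[A | B ≤ 3] = (73/30) / (19/30) = 73/19.

73/19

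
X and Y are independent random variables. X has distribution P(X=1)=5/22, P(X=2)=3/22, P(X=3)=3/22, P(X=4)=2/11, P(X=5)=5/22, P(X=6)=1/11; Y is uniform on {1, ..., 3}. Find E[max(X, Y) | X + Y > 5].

19/4

P(X + Y > 5) = 16/33.
Summing max(X,Y)·P(x,y) over outcomes with X + Y > 5 gives 76/33.
E[max(X, Y) | X + Y > 5] = (76/33) / (16/33) = 19/4.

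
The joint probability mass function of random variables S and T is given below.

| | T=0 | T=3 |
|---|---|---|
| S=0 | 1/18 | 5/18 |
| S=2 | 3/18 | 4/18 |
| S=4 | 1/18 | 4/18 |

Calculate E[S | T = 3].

24/13

P(T = 3) = 13/18.
Σ S·P over the event = 0·(5/18) + 2·(4/18) + 4·(4/18) = 4/3.
E[S | T = 3] = (4/3) / (13/18) = 24/13.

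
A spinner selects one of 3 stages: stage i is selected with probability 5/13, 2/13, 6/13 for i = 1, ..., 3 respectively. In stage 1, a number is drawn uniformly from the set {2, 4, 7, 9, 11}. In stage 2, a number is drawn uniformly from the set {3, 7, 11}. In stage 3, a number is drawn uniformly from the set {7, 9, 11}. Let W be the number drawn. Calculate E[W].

E[W | stage 1] = (2+4+7+9+11)/5 = 33/5.
E[W | stage 2] = (3+7+11)/3 = 7.
E[W | stage 3] = (7+9+11)/3 = 9.
E[W] = (5/13)·(33/5) + (2/13)·(7) + (6/13)·(9) = 101/13.

101/13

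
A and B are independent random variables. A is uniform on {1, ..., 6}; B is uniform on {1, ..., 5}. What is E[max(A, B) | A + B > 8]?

11/2

Outcomes with A + B > 8: (4,5), (5,4), (5,5), (6,3), (6,4), (6,5), each with probability 1/30.
E[max(A, B) | A + B > 8] = (5 + 5 + 5 + 6 + 6 + 6) / 6 = 11/2.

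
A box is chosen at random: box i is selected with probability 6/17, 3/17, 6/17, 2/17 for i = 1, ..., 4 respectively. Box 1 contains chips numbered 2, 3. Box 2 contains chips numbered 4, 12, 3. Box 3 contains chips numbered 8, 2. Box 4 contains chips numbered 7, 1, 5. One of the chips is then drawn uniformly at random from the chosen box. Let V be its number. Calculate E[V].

E[V | box 1] = (2+3)/2 = 5/2.
E[V | box 2] = (4+12+3)/3 = 19/3.
E[V | box 3] = (8+2)/2 = 5.
E[V | box 4] = (7+1+5)/3 = 13/3.
E[V] = (6/17)·(5/2) + (3/17)·(19/3) + (6/17)·(5) + (2/17)·(13/3) = 218/51.

218/51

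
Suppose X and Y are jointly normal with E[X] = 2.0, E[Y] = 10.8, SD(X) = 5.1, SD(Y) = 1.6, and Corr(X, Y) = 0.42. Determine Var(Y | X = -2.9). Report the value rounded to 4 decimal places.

2.1084

The conditional variance in a bivariate normal is σ_Y²(1 − ρ²), independent of x.
Var(Y | X=-2.9) = (1.6)²·(1 − (0.42)²) = 2.56·0.8236 = 2.1084.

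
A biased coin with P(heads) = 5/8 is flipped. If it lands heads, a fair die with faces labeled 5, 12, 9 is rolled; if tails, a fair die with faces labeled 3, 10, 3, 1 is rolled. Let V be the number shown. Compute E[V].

673/96

E[V | heads] = (5+12+9)/3 = 26/3.
E[V | tails] = (3+10+3+1)/4 = 17/4.
E[V] = (5/8)·(26/3) + (3/8)·(17/4) = 673/96.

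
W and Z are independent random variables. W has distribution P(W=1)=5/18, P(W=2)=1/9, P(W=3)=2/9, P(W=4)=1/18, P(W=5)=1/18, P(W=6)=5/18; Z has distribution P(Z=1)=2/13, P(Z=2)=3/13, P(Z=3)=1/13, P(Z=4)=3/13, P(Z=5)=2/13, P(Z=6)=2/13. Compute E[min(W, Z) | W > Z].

P(W > Z) = 47/117.
Summing min(W,Z)·P(x,y) over outcomes with W > Z gives 235/234.
E[min(W, Z) | W > Z] = (235/234) / (47/117) = 5/2.

5/2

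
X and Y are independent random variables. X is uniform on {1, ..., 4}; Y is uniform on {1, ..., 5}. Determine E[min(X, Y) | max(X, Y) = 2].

P(max(X, Y) = 2) = 3/20.
Summing min(X,Y)·P(x,y) over outcomes with max(X, Y) = 2 gives 1/5.
E[min(X, Y) | max(X, Y) = 2] = (1/5) / (3/20) = 4/3.

4/3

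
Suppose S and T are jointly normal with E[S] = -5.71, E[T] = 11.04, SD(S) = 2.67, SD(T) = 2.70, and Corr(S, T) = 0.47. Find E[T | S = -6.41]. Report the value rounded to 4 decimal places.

10.7073

The regression of T on S has slope ρ·σ_T/σ_S and passes through (μ_S, μ_T).
E[T | S=-6.41] = 11.04 + (0.47)·(2.70/2.67)·(-6.41 − (-5.71)) = 11.04 + (0.47528)·(-0.7) = 10.7073.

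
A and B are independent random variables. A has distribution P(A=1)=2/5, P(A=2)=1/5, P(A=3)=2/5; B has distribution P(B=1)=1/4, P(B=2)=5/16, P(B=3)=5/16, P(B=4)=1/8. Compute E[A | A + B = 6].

17/6

P(A + B = 6) = 3/20.
Summing A·P(x,y) over outcomes with A + B = 6 gives 17/40.
E[A | A + B = 6] = (17/40) / (3/20) = 17/6.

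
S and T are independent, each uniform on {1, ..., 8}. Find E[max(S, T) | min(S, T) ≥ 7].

31/4

Outcomes with min(S, T) ≥ 7: (7,7), (7,8), (8,7), (8,8), each with probability 1/64.
E[max(S, T) | min(S, T) ≥ 7] = (7 + 8 + 8 + 8) / 4 = 31/4.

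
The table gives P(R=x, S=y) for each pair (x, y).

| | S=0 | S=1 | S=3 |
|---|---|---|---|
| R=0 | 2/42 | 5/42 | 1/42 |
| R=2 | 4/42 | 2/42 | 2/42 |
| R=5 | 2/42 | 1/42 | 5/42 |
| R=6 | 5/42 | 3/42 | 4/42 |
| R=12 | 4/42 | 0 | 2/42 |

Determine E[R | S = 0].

96/17

P(S = 0) = 17/42.
Σ R·P over the event = 0·(2/42) + 2·(4/42) + 5·(2/42) + 6·(5/42) + 12·(4/42) = 16/7.
E[R | S = 0] = (16/7) / (17/42) = 96/17.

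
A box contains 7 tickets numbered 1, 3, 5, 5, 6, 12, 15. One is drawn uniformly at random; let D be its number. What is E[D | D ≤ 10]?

P(D ≤ 10) = 5/7.
Σ over the event: 1·1/7 + 3·1/7 + 5·2/7 + 6·1/7 = 20/7.
E[D | D ≤ 10] = (20/7) / (5/7) = 4.

4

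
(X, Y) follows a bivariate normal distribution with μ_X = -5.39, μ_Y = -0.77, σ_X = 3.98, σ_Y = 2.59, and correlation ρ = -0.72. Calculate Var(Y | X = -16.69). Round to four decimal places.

The conditional variance in a bivariate normal is σ_Y²(1 − ρ²), independent of x.
Var(Y | X=-16.69) = (2.59)²·(1 − (-0.72)²) = 6.7081·0.4816 = 3.2306.

3.2306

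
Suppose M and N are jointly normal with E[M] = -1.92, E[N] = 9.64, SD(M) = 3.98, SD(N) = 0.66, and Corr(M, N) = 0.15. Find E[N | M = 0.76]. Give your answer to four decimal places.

E[N | M=x] = μ_N + ρ(σ_N/σ_M)(x − μ_M) for jointly normal variables.
E[N | M=0.76] = 9.64 + (0.15)·(0.66/3.98)·(0.76 − (-1.92)) = 9.64 + (0.024874)·(2.68) = 9.7067.

9.7067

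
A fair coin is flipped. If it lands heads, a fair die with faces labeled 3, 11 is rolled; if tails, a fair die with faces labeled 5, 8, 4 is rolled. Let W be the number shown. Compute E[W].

19/3

E[W | heads] = (3+11)/2 = 7.
E[W | tails] = (5+8+4)/3 = 17/3.
By the law of total expectation,
E[W] = (1/2)·(7) + (1/2)·(17/3) = 19/3.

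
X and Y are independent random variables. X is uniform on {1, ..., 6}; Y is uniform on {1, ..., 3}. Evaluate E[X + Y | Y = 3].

13/2

P(Y = 3) = 1/3.
Summing (X+Y)·P(x,y) over outcomes with Y = 3 gives 13/6.
E[X + Y | Y = 3] = (13/6) / (1/3) = 13/2.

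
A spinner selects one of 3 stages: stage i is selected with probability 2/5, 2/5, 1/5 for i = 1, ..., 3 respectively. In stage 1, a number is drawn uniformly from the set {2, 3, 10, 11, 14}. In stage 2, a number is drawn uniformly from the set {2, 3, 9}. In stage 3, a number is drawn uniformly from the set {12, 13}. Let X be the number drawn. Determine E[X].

227/30

E[X | stage 1] = (2+3+10+11+14)/5 = 8.
E[X | stage 2] = (2+3+9)/3 = 14/3.
E[X | stage 3] = (12+13)/2 = 25/2.
By the law of total expectation,
E[X] = (2/5)·(8) + (2/5)·(14/3) + (1/5)·(25/2) = 227/30.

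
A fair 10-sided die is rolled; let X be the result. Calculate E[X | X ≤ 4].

Given X ≤ 4, X is equally likely to be any of {1, 2, 3, 4}.
E[X | X ≤ 4] = (1 + 2 + 3 + 4) / 4 = 5/2.

5/2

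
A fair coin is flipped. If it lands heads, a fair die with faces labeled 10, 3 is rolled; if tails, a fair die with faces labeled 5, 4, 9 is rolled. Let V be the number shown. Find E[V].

E[V | heads] = (10+3)/2 = 13/2.
E[V | tails] = (5+4+9)/3 = 6.
By the law of total expectation,
E[V] = (1/2)·(13/2) + (1/2)·(6) = 25/4.

25/4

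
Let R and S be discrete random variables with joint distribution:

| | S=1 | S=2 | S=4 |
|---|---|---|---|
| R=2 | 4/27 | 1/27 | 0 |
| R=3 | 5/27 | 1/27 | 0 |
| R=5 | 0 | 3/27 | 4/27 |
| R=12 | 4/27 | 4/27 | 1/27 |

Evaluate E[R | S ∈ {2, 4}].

50/7

P(S ∈ {2, 4}) = 14/27.
Σ R·P over the event = 2·(1/27) + 3·(1/27) + 5·(3/27) + 5·(4/27) + 12·(4/27) + 12·(1/27) = 100/27.
E[R | S ∈ {2, 4}] = (100/27) / (14/27) = 50/7.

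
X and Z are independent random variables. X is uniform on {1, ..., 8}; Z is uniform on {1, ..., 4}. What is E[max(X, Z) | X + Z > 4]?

P(X + Z > 4) = 13/16.
Summing max(X,Z)·P(x,y) over outcomes with X + Z > 4 gives 141/32.
E[max(X, Z) | X + Z > 4] = (141/32) / (13/16) = 141/26.

141/26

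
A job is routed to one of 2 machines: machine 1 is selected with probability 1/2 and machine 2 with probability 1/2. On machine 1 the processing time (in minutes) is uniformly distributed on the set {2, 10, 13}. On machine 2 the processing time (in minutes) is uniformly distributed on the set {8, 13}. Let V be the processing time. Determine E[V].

E[V | machine 1] = (2+10+13)/3 = 25/3.
E[V | machine 2] = (8+13)/2 = 21/2.
E[V] = (1/2)·(25/3) + (1/2)·(21/2) = 113/12.

113/12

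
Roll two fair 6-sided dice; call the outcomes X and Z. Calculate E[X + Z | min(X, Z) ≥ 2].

P(min(X, Z) ≥ 2) = 25/36.
Summing (X+Z)·P(x,y) over outcomes with min(X, Z) ≥ 2 gives 50/9.
E[X + Z | min(X, Z) ≥ 2] = (50/9) / (25/36) = 8.

8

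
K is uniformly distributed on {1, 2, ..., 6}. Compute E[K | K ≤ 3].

Given K ≤ 3, K is equally likely to be any of {1, 2, 3}.
E[K | K ≤ 3] = (1 + 2 + 3) / 3 = 2.

2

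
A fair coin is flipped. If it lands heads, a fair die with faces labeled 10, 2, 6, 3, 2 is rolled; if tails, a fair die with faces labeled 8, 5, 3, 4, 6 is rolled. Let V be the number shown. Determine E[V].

49/10

E[V | heads] = (10+2+6+3+2)/5 = 23/5.
E[V | tails] = (8+5+3+4+6)/5 = 26/5.
By the law of total expectation,
E[V] = (1/2)·(23/5) + (1/2)·(26/5) = 49/10.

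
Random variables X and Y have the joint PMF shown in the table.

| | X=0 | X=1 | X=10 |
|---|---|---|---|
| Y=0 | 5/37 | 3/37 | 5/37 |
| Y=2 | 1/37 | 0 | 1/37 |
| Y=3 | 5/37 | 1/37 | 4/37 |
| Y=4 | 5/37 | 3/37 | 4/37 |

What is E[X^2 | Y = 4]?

P(Y = 4) = 12/37.
Σ X^2·P over the event = 0·(5/37) + 1·(3/37) + 100·(4/37) = 403/37.
E[X^2 | Y = 4] = (403/37) / (12/37) = 403/12.

403/12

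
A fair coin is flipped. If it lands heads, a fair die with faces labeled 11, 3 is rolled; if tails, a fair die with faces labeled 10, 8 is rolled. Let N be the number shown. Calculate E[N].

E[N | heads] = (11+3)/2 = 7.
E[N | tails] = (10+8)/2 = 9.
E[N] = (1/2)·(7) + (1/2)·(9) = 8.

8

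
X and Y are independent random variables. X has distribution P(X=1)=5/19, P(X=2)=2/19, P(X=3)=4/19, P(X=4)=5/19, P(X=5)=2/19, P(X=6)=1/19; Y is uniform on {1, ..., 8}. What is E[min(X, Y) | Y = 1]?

1

P(Y = 1) = 1/8.
Summing min(X,Y)·P(x,y) over outcomes with Y = 1 gives 1/8.
E[min(X, Y) | Y = 1] = (1/8) / (1/8) = 1.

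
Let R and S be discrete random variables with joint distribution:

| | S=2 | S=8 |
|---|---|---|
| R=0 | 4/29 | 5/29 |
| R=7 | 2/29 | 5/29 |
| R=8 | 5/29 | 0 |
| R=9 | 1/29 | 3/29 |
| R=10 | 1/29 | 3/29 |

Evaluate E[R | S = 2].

P(S = 2) = 13/29.
Σ R·P over the event = 0·(4/29) + 7·(2/29) + 8·(5/29) + 9·(1/29) + 10·(1/29) = 73/29.
E[R | S = 2] = (73/29) / (13/29) = 73/13.

73/13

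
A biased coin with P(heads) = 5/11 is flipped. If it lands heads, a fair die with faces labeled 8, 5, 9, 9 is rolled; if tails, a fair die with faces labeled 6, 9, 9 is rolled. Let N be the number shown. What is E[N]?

E[N | heads] = (8+5+9+9)/4 = 31/4.
E[N | tails] = (6+9+9)/3 = 8.
E[N] = (5/11)·(31/4) + (6/11)·(8) = 347/44.

347/44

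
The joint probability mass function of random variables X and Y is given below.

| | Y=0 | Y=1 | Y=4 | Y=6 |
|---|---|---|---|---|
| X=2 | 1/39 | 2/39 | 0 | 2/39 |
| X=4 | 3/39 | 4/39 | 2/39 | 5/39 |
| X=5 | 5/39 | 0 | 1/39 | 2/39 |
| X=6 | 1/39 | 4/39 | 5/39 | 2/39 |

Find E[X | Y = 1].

P(Y = 1) = 10/39.
Summing X·P(X=x,Y=y) over the conditioning event gives 44/39.
E[X | Y = 1] = (44/39) / (10/39) = 22/5.

22/5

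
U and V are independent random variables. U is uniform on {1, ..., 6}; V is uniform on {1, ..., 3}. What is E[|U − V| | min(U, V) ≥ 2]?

17/10

Outcomes with min(U, V) ≥ 2: (2,2), (2,3), (3,2), (3,3), (4,2), (4,3), (5,2), (5,3), (6,2), (6,3), each with probability 1/18.
E[|U − V| | min(U, V) ≥ 2] = (0 + 1 + 1 + 0 + 2 + 1 + 3 + 2 + 4 + 3) / 10 = 17/10.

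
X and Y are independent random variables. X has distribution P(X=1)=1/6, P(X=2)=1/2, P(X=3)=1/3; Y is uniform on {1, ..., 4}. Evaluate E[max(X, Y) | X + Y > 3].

P(X + Y > 3) = 19/24.
Summing max(X,Y)·P(x,y) over outcomes with X + Y > 3 gives 5/2.
E[max(X, Y) | X + Y > 3] = (5/2) / (19/24) = 60/19.

60/19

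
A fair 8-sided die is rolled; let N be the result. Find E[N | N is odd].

Given N is odd, N is equally likely to be any of {1, 3, 5, 7}.
E[N | N is odd] = (1 + 3 + 5 + 7) / 4 = 4.

4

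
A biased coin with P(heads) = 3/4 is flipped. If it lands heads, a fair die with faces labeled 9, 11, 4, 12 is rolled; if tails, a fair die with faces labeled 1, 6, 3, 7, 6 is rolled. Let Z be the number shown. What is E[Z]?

79/10

E[Z | heads] = (9+11+4+12)/4 = 9.
E[Z | tails] = (1+6+3+7+6)/5 = 23/5.
By the law of total expectation,
E[Z] = (3/4)·(9) + (1/4)·(23/5) = 79/10.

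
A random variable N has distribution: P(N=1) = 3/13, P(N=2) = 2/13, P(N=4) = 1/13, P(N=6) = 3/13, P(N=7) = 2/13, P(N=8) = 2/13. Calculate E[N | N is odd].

P(N is odd) = 5/13.
Σ over the event: 1·3/13 + 7·2/13 = 17/13.
E[N | N is odd] = (17/13) / (5/13) = 17/5.

17/5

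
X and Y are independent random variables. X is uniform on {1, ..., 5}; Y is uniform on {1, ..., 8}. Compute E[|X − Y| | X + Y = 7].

13/5

P(X + Y = 7) = 1/8.
Summing |X−Y|·P(x,y) over outcomes with X + Y = 7 gives 13/40.
E[|X − Y| | X + Y = 7] = (13/40) / (1/8) = 13/5.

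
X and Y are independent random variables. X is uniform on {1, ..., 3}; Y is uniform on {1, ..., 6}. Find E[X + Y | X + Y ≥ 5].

79/12

P(X + Y ≥ 5) = 2/3.
Summing (X+Y)·P(x,y) over outcomes with X + Y ≥ 5 gives 79/18.
E[X + Y | X + Y ≥ 5] = (79/18) / (2/3) = 79/12.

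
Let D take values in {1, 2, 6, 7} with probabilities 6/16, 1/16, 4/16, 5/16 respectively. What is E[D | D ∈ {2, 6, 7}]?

P(D ∈ {2, 6, 7}) = 5/8.
Σ over the event: 2·1/16 + 6·1/4 + 7·5/16 = 61/16.
E[D | D ∈ {2, 6, 7}] = (61/16) / (5/8) = 61/10.

61/10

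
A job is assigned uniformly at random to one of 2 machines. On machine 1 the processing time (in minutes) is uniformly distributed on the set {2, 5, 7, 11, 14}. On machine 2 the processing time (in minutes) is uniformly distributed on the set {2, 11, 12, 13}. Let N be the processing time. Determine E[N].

E[N | machine 1] = (2+5+7+11+14)/5 = 39/5.
E[N | machine 2] = (2+11+12+13)/4 = 19/2.
E[N] = (1/2)·(39/5) + (1/2)·(19/2) = 173/20.

173/20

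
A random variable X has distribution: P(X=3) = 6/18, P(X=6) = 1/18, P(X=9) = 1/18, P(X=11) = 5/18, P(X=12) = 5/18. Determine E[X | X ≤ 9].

33/8

P(X ≤ 9) = 4/9.
Σ over the event: 3·1/3 + 6·1/18 + 9·1/18 = 11/6.
E[X | X ≤ 9] = (11/6) / (4/9) = 33/8.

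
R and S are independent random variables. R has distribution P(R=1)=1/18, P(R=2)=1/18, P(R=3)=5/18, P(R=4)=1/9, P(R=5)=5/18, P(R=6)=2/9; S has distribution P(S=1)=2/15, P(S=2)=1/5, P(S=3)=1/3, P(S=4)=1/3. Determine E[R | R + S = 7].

119/29

P(R + S = 7) = 29/135.
Summing R·P(x,y) over outcomes with R + S = 7 gives 119/135.
E[R | R + S = 7] = (119/135) / (29/135) = 119/29.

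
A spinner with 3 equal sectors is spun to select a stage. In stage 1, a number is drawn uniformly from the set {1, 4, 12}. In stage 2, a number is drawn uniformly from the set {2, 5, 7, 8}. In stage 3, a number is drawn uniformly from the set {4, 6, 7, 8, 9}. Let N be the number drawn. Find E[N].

E[N | stage 1] = (1+4+12)/3 = 17/3.
E[N | stage 2] = (2+5+7+8)/4 = 11/2.
E[N | stage 3] = (4+6+7+8+9)/5 = 34/5.
By the law of total expectation,
E[N] = (1/3)·(17/3) + (1/3)·(11/2) + (1/3)·(34/5) = 539/90.

539/90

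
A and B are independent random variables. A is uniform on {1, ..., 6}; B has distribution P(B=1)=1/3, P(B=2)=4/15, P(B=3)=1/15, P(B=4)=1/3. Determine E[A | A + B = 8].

49/10

P(A + B = 8) = 1/9.
Summing A·P(x,y) over outcomes with A + B = 8 gives 49/90.
E[A | A + B = 8] = (49/90) / (1/9) = 49/10.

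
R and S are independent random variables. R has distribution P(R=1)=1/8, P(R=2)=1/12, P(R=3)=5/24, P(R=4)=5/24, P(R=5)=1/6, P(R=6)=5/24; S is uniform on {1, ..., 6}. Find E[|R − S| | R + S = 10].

P(R + S = 10) = 7/72.
Summing |R−S|·P(x,y) over outcomes with R + S = 10 gives 5/36.
E[|R − S| | R + S = 10] = (5/36) / (7/72) = 10/7.

10/7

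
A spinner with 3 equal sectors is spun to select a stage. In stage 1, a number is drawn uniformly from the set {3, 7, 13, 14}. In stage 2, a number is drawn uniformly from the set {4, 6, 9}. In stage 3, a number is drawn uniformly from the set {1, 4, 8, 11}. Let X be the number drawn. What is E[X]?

E[X | stage 1] = (3+7+13+14)/4 = 37/4.
E[X | stage 2] = (4+6+9)/3 = 19/3.
E[X | stage 3] = (1+4+8+11)/4 = 6.
E[X] = (1/3)·(37/4) + (1/3)·(19/3) + (1/3)·(6) = 259/36.

259/36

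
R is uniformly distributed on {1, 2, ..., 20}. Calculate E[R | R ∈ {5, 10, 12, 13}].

10

P(R ∈ {5, 10, 12, 13}) = 1/5.
Σ over the event: 5·1/20 + 10·1/20 + 12·1/20 + 13·1/20 = 2.
E[R | R ∈ {5, 10, 12, 13}] = (2) / (1/5) = 10.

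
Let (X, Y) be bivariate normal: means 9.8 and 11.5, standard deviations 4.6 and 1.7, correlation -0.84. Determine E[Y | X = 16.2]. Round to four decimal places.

9.5132

For a bivariate normal, E[Y | X=x] = μ_Y + ρ·(σ_Y/σ_X)·(x − μ_X).
E[Y | X=16.2] = 11.5 + (-0.84)·(1.7/4.6)·(16.2 − (9.8)) = 11.5 + (-0.31043)·(6.4) = 9.5132.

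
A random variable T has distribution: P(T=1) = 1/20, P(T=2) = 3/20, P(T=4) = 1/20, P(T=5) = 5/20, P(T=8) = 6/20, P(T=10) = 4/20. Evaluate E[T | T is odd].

P(T is odd) = 3/10.
Σ over the event: 1·1/20 + 5·1/4 = 13/10.
E[T | T is odd] = (13/10) / (3/10) = 13/3.

13/3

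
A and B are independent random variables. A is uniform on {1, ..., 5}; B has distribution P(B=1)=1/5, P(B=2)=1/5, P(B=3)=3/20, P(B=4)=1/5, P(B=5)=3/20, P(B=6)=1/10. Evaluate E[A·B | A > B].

P(A > B) = 19/50.
Summing AB·P(x,y) over outcomes with A > B gives 313/100.
E[A·B | A > B] = (313/100) / (19/50) = 313/38.

313/38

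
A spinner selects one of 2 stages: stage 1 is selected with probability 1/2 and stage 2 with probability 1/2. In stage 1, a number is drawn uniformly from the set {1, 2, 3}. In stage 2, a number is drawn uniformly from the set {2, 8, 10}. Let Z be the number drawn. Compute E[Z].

13/3

E[Z | stage 1] = (1+2+3)/3 = 2.
E[Z | stage 2] = (2+8+10)/3 = 20/3.
By the law of total expectation,
E[Z] = (1/2)·(2) + (1/2)·(20/3) = 13/3.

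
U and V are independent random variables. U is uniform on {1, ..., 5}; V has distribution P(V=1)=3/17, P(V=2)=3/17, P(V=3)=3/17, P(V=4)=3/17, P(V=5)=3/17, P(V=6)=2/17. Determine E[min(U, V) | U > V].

P(U > V) = 6/17.
Summing min(U,V)·P(x,y) over outcomes with U > V gives 12/17.
E[min(U, V) | U > V] = (12/17) / (6/17) = 2.

2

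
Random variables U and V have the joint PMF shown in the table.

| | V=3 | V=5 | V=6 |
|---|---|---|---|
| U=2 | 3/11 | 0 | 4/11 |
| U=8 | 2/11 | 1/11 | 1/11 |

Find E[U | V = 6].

P(V = 6) = 5/11.
Σ U·P over the event = 2·(4/11) + 8·(1/11) = 16/11.
E[U | V = 6] = (16/11) / (5/11) = 16/5.

16/5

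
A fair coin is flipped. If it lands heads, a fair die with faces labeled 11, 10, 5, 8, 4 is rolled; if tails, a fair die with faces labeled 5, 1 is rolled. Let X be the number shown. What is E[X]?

53/10

E[X | heads] = (11+10+5+8+4)/5 = 38/5.
E[X | tails] = (5+1)/2 = 3.
By the law of total expectation,
E[X] = (1/2)·(38/5) + (1/2)·(3) = 53/10.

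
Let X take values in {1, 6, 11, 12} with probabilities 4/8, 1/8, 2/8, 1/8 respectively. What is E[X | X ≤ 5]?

P(X ≤ 5) = 1/2.
Σ over the event: 1·1/2 = 1/2.
E[X | X ≤ 5] = (1/2) / (1/2) = 1.

1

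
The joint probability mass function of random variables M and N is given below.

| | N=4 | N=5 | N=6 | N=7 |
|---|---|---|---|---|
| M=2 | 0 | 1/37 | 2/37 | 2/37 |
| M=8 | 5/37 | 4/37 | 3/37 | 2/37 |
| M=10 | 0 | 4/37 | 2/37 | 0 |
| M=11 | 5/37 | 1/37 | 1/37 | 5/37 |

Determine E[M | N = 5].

17/2

P(N = 5) = 10/37.
Σ M·P over the event = 2·(1/37) + 8·(4/37) + 10·(4/37) + 11·(1/37) = 85/37.
E[M | N = 5] = (85/37) / (10/37) = 17/2.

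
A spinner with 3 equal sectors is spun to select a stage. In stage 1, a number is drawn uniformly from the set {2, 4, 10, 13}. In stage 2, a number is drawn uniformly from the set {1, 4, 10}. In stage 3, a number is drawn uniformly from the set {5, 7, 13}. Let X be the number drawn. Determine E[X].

247/36

E[X | stage 1] = (2+4+10+13)/4 = 29/4.
E[X | stage 2] = (1+4+10)/3 = 5.
E[X | stage 3] = (5+7+13)/3 = 25/3.
E[X] = (1/3)·(29/4) + (1/3)·(5) + (1/3)·(25/3) = 247/36.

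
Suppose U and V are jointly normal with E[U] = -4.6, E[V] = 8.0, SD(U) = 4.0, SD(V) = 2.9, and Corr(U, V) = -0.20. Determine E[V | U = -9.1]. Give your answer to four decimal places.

The regression of V on U has slope ρ·σ_V/σ_U and passes through (μ_U, μ_V).
E[V | U=-9.1] = 8.0 + (-0.20)·(2.9/4.0)·(-9.1 − (-4.6)) = 8.0 + (-0.145)·(-4.5) = 8.6525.

8.6525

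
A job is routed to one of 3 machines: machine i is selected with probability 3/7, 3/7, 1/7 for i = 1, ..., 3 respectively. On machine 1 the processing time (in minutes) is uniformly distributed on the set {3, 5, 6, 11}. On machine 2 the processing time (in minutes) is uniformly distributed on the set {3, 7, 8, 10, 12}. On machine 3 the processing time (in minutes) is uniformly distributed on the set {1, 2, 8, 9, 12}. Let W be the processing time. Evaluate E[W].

983/140

E[W | machine 1] = (3+5+6+11)/4 = 25/4.
E[W | machine 2] = (3+7+8+10+12)/5 = 8.
E[W | machine 3] = (1+2+8+9+12)/5 = 32/5.
By the law of total expectation,
E[W] = (3/7)·(25/4) + (3/7)·(8) + (1/7)·(32/5) = 983/140.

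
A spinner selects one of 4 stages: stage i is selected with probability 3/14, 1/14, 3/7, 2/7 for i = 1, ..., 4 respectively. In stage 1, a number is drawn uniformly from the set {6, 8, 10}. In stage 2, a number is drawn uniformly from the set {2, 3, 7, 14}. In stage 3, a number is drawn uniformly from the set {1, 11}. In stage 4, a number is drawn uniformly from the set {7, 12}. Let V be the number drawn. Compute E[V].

209/28

E[V | stage 1] = (6+8+10)/3 = 8.
E[V | stage 2] = (2+3+7+14)/4 = 13/2.
E[V | stage 3] = (1+11)/2 = 6.
E[V | stage 4] = (7+12)/2 = 19/2.
E[V] = (3/14)·(8) + (1/14)·(13/2) + (3/7)·(6) + (2/7)·(19/2) = 209/28.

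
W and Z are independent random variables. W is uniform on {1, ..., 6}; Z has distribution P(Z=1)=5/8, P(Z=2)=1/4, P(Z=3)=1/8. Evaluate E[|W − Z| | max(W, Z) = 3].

3/2

P(max(W, Z) = 3) = 5/24.
Summing |W−Z|·P(x,y) over outcomes with max(W, Z) = 3 gives 5/16.
E[|W − Z| | max(W, Z) = 3] = (5/16) / (5/24) = 3/2.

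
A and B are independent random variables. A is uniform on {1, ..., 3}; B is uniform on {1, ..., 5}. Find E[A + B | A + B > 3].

P(A + B > 3) = 4/5.
Summing (A+B)·P(x,y) over outcomes with A + B > 3 gives 67/15.
E[A + B | A + B > 3] = (67/15) / (4/5) = 67/12.

67/12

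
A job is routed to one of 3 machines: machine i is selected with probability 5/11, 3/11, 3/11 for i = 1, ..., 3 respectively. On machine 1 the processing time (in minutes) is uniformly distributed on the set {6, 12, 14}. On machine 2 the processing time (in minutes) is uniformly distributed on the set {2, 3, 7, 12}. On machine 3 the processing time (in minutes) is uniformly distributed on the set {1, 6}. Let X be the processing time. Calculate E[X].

491/66

E[X | machine 1] = (6+12+14)/3 = 32/3.
E[X | machine 2] = (2+3+7+12)/4 = 6.
E[X | machine 3] = (1+6)/2 = 7/2.
By the law of total expectation,
E[X] = (5/11)·(32/3) + (3/11)·(6) + (3/11)·(7/2) = 491/66.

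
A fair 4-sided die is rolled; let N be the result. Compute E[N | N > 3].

4

Given N > 3, N is equally likely to be any of {4}.
E[N | N > 3] = (4) / 1 = 4.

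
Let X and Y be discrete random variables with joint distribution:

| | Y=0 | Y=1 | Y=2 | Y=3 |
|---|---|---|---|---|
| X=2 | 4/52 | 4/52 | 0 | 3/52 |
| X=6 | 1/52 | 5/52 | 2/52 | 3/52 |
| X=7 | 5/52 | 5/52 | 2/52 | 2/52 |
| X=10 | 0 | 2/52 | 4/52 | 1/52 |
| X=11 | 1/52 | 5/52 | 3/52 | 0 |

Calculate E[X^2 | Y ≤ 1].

P(Y ≤ 1) = 8/13.
Summing X^2·P(X=x,Y=y) over the conditioning event gives 32.
E[X^2 | Y ≤ 1] = (32) / (8/13) = 52.

52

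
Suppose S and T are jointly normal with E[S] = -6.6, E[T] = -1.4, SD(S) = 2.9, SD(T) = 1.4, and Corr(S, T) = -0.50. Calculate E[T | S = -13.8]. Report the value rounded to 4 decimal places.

0.3379

For a bivariate normal, E[T | S=x] = μ_T + ρ·(σ_T/σ_S)·(x − μ_S).
E[T | S=-13.8] = -1.4 + (-0.50)·(1.4/2.9)·(-13.8 − (-6.6)) = -1.4 + (-0.24138)·(-7.2) = 0.3379.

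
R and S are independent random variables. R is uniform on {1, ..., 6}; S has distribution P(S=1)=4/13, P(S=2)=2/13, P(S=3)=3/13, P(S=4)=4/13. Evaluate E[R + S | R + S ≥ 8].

P(R + S ≥ 8) = 10/39.
Summing (R+S)·P(x,y) over outcomes with R + S ≥ 8 gives 175/78.
E[R + S | R + S ≥ 8] = (175/78) / (10/39) = 35/4.

35/4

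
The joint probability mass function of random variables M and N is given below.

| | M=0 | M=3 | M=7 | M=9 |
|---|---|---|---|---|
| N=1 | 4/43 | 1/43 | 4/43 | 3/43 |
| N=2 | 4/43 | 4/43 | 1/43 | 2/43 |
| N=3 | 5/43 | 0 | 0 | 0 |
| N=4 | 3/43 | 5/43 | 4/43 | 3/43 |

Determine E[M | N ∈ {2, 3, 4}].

P(N ∈ {2, 3, 4}) = 31/43.
Summing M·P(M=x,N=y) over the conditioning event gives 107/43.
E[M | N ∈ {2, 3, 4}] = (107/43) / (31/43) = 107/31.

107/31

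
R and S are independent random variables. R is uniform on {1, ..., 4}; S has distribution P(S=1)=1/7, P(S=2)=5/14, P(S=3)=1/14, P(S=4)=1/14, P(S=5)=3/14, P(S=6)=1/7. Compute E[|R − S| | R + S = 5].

P(R + S = 5) = 9/56.
Summing |R−S|·P(x,y) over outcomes with R + S = 5 gives 15/56.
E[|R − S| | R + S = 5] = (15/56) / (9/56) = 5/3.

5/3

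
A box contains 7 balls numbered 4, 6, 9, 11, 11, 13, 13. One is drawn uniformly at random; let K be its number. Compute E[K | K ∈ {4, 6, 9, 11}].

41/5

P(K ∈ {4, 6, 9, 11}) = 5/7.
Σ over the event: 4·1/7 + 6·1/7 + 9·1/7 + 11·2/7 = 41/7.
E[K | K ∈ {4, 6, 9, 11}] = (41/7) / (5/7) = 41/5.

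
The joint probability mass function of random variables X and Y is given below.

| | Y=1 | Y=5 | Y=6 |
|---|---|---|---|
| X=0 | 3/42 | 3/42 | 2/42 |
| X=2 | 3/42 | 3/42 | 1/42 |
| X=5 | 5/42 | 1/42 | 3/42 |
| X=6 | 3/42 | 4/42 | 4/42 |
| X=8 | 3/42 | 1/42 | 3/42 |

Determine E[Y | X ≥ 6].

P(X ≥ 6) = 3/7.
Σ Y·P over the event = 1·(3/42) + 5·(4/42) + 6·(4/42) + 1·(3/42) + 5·(1/42) + 6·(3/42) = 73/42.
E[Y | X ≥ 6] = (73/42) / (3/7) = 73/18.

73/18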